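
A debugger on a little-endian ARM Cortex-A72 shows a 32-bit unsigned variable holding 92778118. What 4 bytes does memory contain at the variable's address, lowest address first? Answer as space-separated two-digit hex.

92778118 in hexadecimal, padded to 32 bits, is 0x0587AE86.
Split into bytes (most-significant first): 05 87 AE 86.
Little-endian: lowest address holds the least-significant byte.
So at ascending addresses the bytes are 86 AE 87 05.

86 AE 87 05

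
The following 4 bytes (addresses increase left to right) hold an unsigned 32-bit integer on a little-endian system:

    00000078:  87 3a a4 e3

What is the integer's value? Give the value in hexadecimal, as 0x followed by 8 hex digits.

In little-endian order the low byte comes first in memory.
Reassemble most-significant byte first: E3 A4 3A 87 → 0xE3A43A87.

0xE3A43A87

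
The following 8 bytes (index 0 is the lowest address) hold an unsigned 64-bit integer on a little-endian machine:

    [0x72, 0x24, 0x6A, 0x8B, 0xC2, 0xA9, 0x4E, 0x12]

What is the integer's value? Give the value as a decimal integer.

Little-endian stores the least-significant byte at the lowest address.
Reassemble most-significant byte first: 12 4E A9 C2 8B 6A 24 72 → 0x124EA9C28B6A2472.
0x124EA9C28B6A2472 = 1319178393893872754.

1319178393893872754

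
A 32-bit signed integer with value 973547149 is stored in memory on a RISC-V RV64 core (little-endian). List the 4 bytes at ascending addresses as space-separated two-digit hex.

8D 26 07 3A

973547149 in hexadecimal, padded to 32 bits, is 0x3A07268D.
Split into bytes (most-significant first): 3A 07 26 8D.
Little-endian: lowest address holds the least-significant byte.
So at ascending addresses the bytes are 8D 26 07 3A.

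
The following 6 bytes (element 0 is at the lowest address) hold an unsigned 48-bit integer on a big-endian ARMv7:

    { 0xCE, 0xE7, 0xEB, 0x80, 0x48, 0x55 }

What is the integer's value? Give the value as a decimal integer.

In big-endian order the high byte comes first in memory.
The bytes are already most-significant first: 0xCEE7EB804855.
0xCEE7EB804855 = 227495483820117.

227495483820117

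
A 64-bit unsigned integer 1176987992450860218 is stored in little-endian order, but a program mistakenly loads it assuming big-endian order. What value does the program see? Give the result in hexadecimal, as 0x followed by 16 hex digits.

0xBA04EFDA57805510

1176987992450860218 in 64-bit hexadecimal is 0x10558057DAEF04BA.
Stored little-endian, the bytes at ascending addresses are BA 04 EF DA 57 80 55 10.
Read back as big-endian, the last byte is least significant, giving 0xBA04EFDA57805510.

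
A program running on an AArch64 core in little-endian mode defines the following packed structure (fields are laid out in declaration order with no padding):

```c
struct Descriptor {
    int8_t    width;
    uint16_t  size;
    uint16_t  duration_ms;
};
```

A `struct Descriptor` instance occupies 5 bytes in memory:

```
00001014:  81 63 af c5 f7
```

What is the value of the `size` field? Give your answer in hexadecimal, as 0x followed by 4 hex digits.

`size` follows `width` (1 byte), so it starts at byte offset 1 and occupies 2 bytes.
Bytes at offsets 1..2: 63 AF.
Little-endian: lowest address holds the least-significant byte.
Reassemble most-significant byte first: AF 63 → 0xAF63.

0xAF63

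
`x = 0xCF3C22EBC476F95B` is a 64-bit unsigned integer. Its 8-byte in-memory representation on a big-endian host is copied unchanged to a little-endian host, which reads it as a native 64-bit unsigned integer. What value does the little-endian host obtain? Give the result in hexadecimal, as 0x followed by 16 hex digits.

Stored big-endian, the bytes at ascending addresses are CF 3C 22 EB C4 76 F9 5B.
Read back as little-endian, the first byte is least significant, giving 0x5BF976C4EB223CCF.

0x5BF976C4EB223CCF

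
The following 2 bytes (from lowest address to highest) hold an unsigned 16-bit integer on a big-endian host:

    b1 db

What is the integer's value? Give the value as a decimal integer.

In big-endian order the high byte comes first in memory.
The bytes are already most-significant first: 0xB1DB.
0xB1DB = 45531.

45531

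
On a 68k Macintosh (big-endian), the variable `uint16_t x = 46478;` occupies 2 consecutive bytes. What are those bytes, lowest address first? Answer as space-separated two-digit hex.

46478 in hexadecimal, padded to 16 bits, is 0xB58E.
Split into bytes (most-significant first): B5 8E.
In big-endian order the high byte comes first in memory.
So the memory order matches the most-significant-first order: B5 8E.

B5 8E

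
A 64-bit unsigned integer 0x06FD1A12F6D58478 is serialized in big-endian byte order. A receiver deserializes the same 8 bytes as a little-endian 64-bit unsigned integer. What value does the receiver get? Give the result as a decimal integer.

Stored big-endian, the bytes at ascending addresses are 06 FD 1A 12 F6 D5 84 78.
Read back as little-endian, the first byte is least significant, giving 0x7884D5F6121AFD06.
0x7884D5F6121AFD06 = 8684301234319588614.

8684301234319588614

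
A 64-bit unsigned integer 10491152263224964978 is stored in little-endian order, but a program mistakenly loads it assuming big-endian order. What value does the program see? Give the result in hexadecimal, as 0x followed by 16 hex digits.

10491152263224964978 in 64-bit hexadecimal is 0x91980F661E0F3772.
Stored little-endian, the bytes at ascending addresses are 72 37 0F 1E 66 0F 98 91.
Read back as big-endian, the last byte is least significant, giving 0x72370F1E660F9891.

0x72370F1E660F9891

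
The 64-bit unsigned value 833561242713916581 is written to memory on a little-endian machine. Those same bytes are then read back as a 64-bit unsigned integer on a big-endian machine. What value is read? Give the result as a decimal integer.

11890769286574608651

833561242713916581 in 64-bit hexadecimal is 0x0B916788AA7F04A5.
Stored little-endian, the bytes at ascending addresses are A5 04 7F AA 88 67 91 0B.
Read back as big-endian, the last byte is least significant, giving 0xA5047FAA8867910B.
0xA5047FAA8867910B = 11890769286574608651.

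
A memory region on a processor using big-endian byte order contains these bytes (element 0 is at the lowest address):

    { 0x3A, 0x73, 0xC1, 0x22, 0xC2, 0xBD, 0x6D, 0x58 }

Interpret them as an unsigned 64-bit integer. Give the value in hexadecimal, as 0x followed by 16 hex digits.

0x3A73C122C2BD6D58

In big-endian order the high byte comes first in memory.
The bytes are already most-significant first: 0x3A73C122C2BD6D58.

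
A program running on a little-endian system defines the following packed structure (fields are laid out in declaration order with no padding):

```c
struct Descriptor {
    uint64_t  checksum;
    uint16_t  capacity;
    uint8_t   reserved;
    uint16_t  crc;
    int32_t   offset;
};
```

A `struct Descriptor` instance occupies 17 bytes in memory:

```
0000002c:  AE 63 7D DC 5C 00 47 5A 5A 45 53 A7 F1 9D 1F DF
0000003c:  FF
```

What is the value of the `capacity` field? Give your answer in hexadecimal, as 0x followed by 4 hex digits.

0x455A

`capacity` follows `checksum` (8 bytes), so it starts at byte offset 8 and occupies 2 bytes.
Bytes at offsets 8..9: 5A 45.
In little-endian order the low byte comes first in memory.
Reassemble most-significant byte first: 45 5A → 0x455A.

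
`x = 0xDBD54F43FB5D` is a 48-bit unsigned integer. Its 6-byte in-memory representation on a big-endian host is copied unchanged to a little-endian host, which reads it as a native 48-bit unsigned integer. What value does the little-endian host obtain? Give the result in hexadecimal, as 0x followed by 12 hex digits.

0x5DFB434FD5DB

Stored big-endian, the bytes at ascending addresses are DB D5 4F 43 FB 5D.
Read back as little-endian, the first byte is least significant, giving 0x5DFB434FD5DB.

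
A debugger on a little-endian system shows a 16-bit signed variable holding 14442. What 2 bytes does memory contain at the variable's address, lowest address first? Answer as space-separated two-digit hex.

14442 in hexadecimal, padded to 16 bits, is 0x386A.
Split into bytes (most-significant first): 38 6A.
Little-endian stores the least-significant byte at the lowest address.
So at ascending addresses the bytes are 6A 38.

6A 38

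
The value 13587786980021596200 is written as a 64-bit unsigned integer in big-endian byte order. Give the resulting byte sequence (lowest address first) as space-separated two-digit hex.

13587786980021596200 in hexadecimal, padded to 64 bits, is 0xBC91844463DD7028.
Split into bytes (most-significant first): BC 91 84 44 63 DD 70 28.
In big-endian order the high byte comes first in memory.
So the memory order matches the most-significant-first order: BC 91 84 44 63 DD 70 28.

BC 91 84 44 63 DD 70 28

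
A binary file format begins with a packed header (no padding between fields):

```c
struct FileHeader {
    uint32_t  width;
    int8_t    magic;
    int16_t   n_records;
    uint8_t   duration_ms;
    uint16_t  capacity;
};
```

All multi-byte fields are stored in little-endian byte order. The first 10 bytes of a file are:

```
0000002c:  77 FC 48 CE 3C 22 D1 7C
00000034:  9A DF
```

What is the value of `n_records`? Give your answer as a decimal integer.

-11998

`n_records` follows `width` (4 B), `magic` (1 B), so it starts at offset 4 + 1 = 5 and occupies 2 bytes.
Bytes at offsets 5..6: 22 D1.
Little-endian stores the least-significant byte at the lowest address.
Reassemble most-significant byte first: D1 22 → 0xD122.
Top bit is set, so as a signed 16-bit value this is 0xD122 − 2^16 = -11998.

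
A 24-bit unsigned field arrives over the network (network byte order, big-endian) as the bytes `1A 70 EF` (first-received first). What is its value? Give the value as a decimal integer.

Big-endian stores the most-significant byte at the lowest address.
The bytes are already most-significant first: 0x1A70EF.
0x1A70EF = 1732847.

1732847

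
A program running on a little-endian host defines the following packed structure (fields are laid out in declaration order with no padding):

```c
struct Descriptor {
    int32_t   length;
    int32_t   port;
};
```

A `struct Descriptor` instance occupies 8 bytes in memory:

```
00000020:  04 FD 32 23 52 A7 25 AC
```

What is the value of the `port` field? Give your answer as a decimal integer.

-1406818478

`port` follows `length` (4 bytes), so it starts at byte offset 4 and occupies 4 bytes.
Bytes at offsets 4..7: 52 A7 25 AC.
Little-endian: lowest address holds the least-significant byte.
Reassemble most-significant byte first: AC 25 A7 52 → 0xAC25A752.
Top bit is set, so as a signed 32-bit value this is 0xAC25A752 − 2^32 = -1406818478.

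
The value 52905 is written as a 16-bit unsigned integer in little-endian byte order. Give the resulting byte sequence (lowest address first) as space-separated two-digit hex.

52905 in hexadecimal, padded to 16 bits, is 0xCEA9.
Split into bytes (most-significant first): CE A9.
In little-endian order the low byte comes first in memory.
So at ascending addresses the bytes are A9 CE.

A9 CE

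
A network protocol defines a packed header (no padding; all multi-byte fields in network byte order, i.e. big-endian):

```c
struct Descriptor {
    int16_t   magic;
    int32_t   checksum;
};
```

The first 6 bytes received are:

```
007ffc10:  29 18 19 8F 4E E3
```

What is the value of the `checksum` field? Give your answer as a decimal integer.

`checksum` follows `magic` (2 bytes), so it starts at byte offset 2 and occupies 4 bytes.
Bytes at offsets 2..5: 19 8F 4E E3.
Big-endian stores the most-significant byte at the lowest address.
The bytes are already most-significant first: 0x198F4EE3.
0x198F4EE3 = 428822243.

428822243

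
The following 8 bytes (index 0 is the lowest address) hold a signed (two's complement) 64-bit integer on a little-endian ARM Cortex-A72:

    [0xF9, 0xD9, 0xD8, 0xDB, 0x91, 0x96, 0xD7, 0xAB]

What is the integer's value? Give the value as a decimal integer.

-6064212820028237319

Little-endian: lowest address holds the least-significant byte.
Reassemble most-significant byte first: AB D7 96 91 DB D8 D9 F9 → 0xABD79691DBD8D9F9.
Top bit is set, so as a signed 64-bit value this is 0xABD79691DBD8D9F9 − 2^64 = -6064212820028237319.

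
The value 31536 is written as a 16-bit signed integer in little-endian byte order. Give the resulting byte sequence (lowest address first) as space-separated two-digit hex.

30 7B

31536 in hexadecimal, padded to 16 bits, is 0x7B30.
Split into bytes (most-significant first): 7B 30.
Little-endian stores the least-significant byte at the lowest address.
So at ascending addresses the bytes are 30 7B.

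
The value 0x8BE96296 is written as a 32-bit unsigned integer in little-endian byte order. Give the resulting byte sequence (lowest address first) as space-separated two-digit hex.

Split into bytes (most-significant first): 8B E9 62 96.
Little-endian: lowest address holds the least-significant byte.
So at ascending addresses the bytes are 96 62 E9 8B.

96 62 E9 8B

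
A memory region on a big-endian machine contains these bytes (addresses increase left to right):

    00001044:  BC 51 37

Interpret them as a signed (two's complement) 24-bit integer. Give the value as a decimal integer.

Big-endian: lowest address holds the most-significant byte.
The bytes are already most-significant first: 0xBC5137.
Top bit is set, so as a signed 24-bit value this is 0xBC5137 − 2^24 = -4435657.

-4435657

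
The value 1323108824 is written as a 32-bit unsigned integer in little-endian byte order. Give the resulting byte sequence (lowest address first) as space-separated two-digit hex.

D8 09 DD 4E

1323108824 in hexadecimal, padded to 32 bits, is 0x4EDD09D8.
Split into bytes (most-significant first): 4E DD 09 D8.
Little-endian: lowest address holds the least-significant byte.
So at ascending addresses the bytes are D8 09 DD 4E.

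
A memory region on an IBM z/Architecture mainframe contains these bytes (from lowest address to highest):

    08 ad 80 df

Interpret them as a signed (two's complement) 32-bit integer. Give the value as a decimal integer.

Big-endian: lowest address holds the most-significant byte.
The bytes are already most-significant first: 0x08AD80DF.
0x08AD80DF = 145588447.

145588447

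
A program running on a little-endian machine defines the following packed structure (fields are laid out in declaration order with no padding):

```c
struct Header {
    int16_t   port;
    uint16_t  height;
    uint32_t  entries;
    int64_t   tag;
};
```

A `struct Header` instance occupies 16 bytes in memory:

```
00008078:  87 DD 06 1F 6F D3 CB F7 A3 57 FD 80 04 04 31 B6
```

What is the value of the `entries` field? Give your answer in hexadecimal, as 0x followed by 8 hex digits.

`entries` follows `port` (2 B), `height` (2 B), so it starts at offset 2 + 2 = 4 and occupies 4 bytes.
Bytes at offsets 4..7: 6F D3 CB F7.
Little-endian: lowest address holds the least-significant byte.
Reassemble most-significant byte first: F7 CB D3 6F → 0xF7CBD36F.

0xF7CBD36F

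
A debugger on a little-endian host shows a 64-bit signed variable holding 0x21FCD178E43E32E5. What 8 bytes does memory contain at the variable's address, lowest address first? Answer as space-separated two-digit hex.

E5 32 3E E4 78 D1 FC 21

Split into bytes (most-significant first): 21 FC D1 78 E4 3E 32 E5.
Little-endian: lowest address holds the least-significant byte.
So at ascending addresses the bytes are E5 32 3E E4 78 D1 FC 21.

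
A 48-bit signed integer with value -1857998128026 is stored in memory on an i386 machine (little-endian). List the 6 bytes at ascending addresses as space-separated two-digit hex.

Two's complement of -1857998128026 in 48 bits: 1857998128026 = 0x01B09951839A; invert → 0xFE4F66AE7C65; add 1 → 0xFE4F66AE7C66.
Split into bytes (most-significant first): FE 4F 66 AE 7C 66.
In little-endian order the low byte comes first in memory.
So at ascending addresses the bytes are 66 7C AE 66 4F FE.

66 7C AE 66 4F FE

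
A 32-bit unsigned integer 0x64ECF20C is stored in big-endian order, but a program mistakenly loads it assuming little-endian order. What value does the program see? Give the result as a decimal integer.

217246820

Stored big-endian, the bytes at ascending addresses are 64 EC F2 0C.
Read back as little-endian, the first byte is least significant, giving 0x0CF2EC64.
0x0CF2EC64 = 217246820.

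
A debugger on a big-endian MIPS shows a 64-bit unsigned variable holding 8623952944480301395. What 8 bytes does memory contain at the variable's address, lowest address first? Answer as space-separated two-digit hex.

77 AE 6F 82 E7 6E B1 53

8623952944480301395 in hexadecimal, padded to 64 bits, is 0x77AE6F82E76EB153.
Split into bytes (most-significant first): 77 AE 6F 82 E7 6E B1 53.
Big-endian stores the most-significant byte at the lowest address.
So the memory order matches the most-significant-first order: 77 AE 6F 82 E7 6E B1 53.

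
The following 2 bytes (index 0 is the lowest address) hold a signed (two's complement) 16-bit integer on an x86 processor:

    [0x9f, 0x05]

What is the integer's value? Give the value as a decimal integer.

In little-endian order the low byte comes first in memory.
Reassemble most-significant byte first: 05 9F → 0x059F.
0x059F = 1439.

1439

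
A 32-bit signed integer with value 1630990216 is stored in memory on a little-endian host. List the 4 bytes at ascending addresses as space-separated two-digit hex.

1630990216 in hexadecimal, padded to 32 bits, is 0x6136EF88.
Split into bytes (most-significant first): 61 36 EF 88.
Little-endian: lowest address holds the least-significant byte.
So at ascending addresses the bytes are 88 EF 36 61.

88 EF 36 61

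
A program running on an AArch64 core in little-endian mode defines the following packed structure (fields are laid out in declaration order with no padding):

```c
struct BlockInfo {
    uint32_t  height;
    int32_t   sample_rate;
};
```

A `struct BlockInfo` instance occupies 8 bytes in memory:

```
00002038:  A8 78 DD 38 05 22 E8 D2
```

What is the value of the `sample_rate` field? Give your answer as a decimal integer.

-756538875

`sample_rate` follows `height` (4 bytes), so it starts at byte offset 4 and occupies 4 bytes.
Bytes at offsets 4..7: 05 22 E8 D2.
Little-endian stores the least-significant byte at the lowest address.
Reassemble most-significant byte first: D2 E8 22 05 → 0xD2E82205.
Top bit is set, so as a signed 32-bit value this is 0xD2E82205 − 2^32 = -756538875.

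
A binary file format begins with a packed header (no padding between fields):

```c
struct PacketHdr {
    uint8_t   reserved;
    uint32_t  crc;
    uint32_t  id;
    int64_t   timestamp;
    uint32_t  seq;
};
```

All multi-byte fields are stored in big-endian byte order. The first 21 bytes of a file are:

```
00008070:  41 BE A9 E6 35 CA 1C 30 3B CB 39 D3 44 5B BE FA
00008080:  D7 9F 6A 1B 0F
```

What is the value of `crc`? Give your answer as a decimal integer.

3198805557

`crc` follows `reserved` (1 byte), so it starts at byte offset 1 and occupies 4 bytes.
Bytes at offsets 1..4: BE A9 E6 35.
In big-endian order the high byte comes first in memory.
The bytes are already most-significant first: 0xBEA9E635.
0xBEA9E635 = 3198805557.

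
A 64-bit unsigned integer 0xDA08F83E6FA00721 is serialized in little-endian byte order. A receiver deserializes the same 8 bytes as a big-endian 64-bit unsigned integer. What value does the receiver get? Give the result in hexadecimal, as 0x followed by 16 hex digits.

Stored little-endian, the bytes at ascending addresses are 21 07 A0 6F 3E F8 08 DA.
Read back as big-endian, the last byte is least significant, giving 0x2107A06F3EF808DA.

0x2107A06F3EF808DA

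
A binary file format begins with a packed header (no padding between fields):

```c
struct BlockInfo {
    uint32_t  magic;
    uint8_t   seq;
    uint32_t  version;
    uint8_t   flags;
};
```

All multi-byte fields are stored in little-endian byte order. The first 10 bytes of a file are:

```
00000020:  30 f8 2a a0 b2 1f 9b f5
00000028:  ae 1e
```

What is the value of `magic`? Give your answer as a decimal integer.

2687170608

`magic` is the first field, at byte offset 0, occupying 4 bytes.
Bytes at offsets 0..3: 30 F8 2A A0.
Little-endian stores the least-significant byte at the lowest address.
Reassemble most-significant byte first: A0 2A F8 30 → 0xA02AF830.
0xA02AF830 = 2687170608.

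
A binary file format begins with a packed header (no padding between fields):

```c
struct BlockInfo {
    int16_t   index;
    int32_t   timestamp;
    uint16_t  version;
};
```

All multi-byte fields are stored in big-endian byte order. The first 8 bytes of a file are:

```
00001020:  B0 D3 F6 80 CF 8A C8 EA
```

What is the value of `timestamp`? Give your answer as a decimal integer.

-159330422

`timestamp` follows `index` (2 bytes), so it starts at byte offset 2 and occupies 4 bytes.
Bytes at offsets 2..5: F6 80 CF 8A.
In big-endian order the high byte comes first in memory.
The bytes are already most-significant first: 0xF680CF8A.
Top bit is set, so as a signed 32-bit value this is 0xF680CF8A − 2^32 = -159330422.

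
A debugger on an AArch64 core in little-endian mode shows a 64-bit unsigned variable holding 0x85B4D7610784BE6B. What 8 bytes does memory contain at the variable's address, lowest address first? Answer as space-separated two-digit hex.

6B BE 84 07 61 D7 B4 85

Split into bytes (most-significant first): 85 B4 D7 61 07 84 BE 6B.
Little-endian: lowest address holds the least-significant byte.
So at ascending addresses the bytes are 6B BE 84 07 61 D7 B4 85.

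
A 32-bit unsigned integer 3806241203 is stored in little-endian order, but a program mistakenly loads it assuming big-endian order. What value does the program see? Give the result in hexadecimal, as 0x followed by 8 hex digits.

3806241203 in 32-bit hexadecimal is 0xE2DEA1B3.
Stored little-endian, the bytes at ascending addresses are B3 A1 DE E2.
Read back as big-endian, the last byte is least significant, giving 0xB3A1DEE2.

0xB3A1DEE2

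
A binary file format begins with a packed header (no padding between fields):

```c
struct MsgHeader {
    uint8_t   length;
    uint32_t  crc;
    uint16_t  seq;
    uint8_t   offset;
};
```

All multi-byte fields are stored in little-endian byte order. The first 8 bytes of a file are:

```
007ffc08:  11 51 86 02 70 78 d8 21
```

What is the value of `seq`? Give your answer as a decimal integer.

55416

`seq` follows `length` (1 B), `crc` (4 B), so it starts at offset 1 + 4 = 5 and occupies 2 bytes.
Bytes at offsets 5..6: 78 D8.
Little-endian: lowest address holds the least-significant byte.
Reassemble most-significant byte first: D8 78 → 0xD878.
0xD878 = 55416.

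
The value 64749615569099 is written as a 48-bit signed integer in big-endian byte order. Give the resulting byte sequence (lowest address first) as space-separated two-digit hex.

3A E3 B1 D5 D8 CB

64749615569099 in hexadecimal, padded to 48 bits, is 0x3AE3B1D5D8CB.
Split into bytes (most-significant first): 3A E3 B1 D5 D8 CB.
In big-endian order the high byte comes first in memory.
So the memory order matches the most-significant-first order: 3A E3 B1 D5 D8 CB.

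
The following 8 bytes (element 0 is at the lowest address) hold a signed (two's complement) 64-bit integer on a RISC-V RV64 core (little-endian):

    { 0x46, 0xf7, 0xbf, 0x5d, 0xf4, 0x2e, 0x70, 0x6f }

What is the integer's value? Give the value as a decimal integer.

8029969762681354054

Little-endian stores the least-significant byte at the lowest address.
Reassemble most-significant byte first: 6F 70 2E F4 5D BF F7 46 → 0x6F702EF45DBFF746.
0x6F702EF45DBFF746 = 8029969762681354054.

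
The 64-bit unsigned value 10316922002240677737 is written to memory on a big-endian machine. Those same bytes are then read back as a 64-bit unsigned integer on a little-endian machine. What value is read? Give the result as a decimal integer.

10316922002240677737 in 64-bit hexadecimal is 0x8F2D11E64EF7A769.
Stored big-endian, the bytes at ascending addresses are 8F 2D 11 E6 4E F7 A7 69.
Read back as little-endian, the first byte is least significant, giving 0x69A7F74EE6112D8F.
0x69A7F74EE6112D8F = 7613325613332508047.

7613325613332508047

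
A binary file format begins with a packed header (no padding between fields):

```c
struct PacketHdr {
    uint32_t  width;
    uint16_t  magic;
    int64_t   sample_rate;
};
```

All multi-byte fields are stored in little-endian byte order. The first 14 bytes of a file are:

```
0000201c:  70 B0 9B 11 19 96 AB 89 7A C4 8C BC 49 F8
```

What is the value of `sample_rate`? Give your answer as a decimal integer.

`sample_rate` follows `width` (4 B), `magic` (2 B), so it starts at offset 4 + 2 = 6 and occupies 8 bytes.
Bytes at offsets 6..13: AB 89 7A C4 8C BC 49 F8.
Little-endian stores the least-significant byte at the lowest address.
Reassemble most-significant byte first: F8 49 BC 8C C4 7A 89 AB → 0xF849BC8CC47A89AB.
Top bit is set, so as a signed 64-bit value this is 0xF849BC8CC47A89AB − 2^64 = -555705766225737301.

-555705766225737301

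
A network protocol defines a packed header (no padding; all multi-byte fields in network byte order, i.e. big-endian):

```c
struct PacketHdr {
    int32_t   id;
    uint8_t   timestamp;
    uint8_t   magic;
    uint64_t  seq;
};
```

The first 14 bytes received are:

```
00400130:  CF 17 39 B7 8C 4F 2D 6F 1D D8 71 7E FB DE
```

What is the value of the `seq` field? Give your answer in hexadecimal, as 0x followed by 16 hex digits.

`seq` follows `id` (4 B), `timestamp` (1 B), `magic` (1 B), so it starts at offset 4 + 1 + 1 = 6 and occupies 8 bytes.
Bytes at offsets 6..13: 2D 6F 1D D8 71 7E FB DE.
In big-endian order the high byte comes first in memory.
The bytes are already most-significant first: 0x2D6F1DD8717EFBDE.

0x2D6F1DD8717EFBDE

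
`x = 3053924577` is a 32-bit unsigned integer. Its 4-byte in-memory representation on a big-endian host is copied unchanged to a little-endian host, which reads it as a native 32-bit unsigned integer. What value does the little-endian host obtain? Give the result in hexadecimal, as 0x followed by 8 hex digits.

0xE13007B6

3053924577 in 32-bit hexadecimal is 0xB60730E1.
Stored big-endian, the bytes at ascending addresses are B6 07 30 E1.
Read back as little-endian, the first byte is least significant, giving 0xE13007B6.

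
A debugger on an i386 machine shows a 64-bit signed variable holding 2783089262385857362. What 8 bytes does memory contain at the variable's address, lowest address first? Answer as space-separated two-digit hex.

52 83 B6 4E F0 84 9F 26

2783089262385857362 in hexadecimal, padded to 64 bits, is 0x269F84F04EB68352.
Split into bytes (most-significant first): 26 9F 84 F0 4E B6 83 52.
In little-endian order the low byte comes first in memory.
So at ascending addresses the bytes are 52 83 B6 4E F0 84 9F 26.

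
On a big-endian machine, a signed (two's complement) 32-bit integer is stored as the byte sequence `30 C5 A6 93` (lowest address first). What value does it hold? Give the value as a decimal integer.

818259603

Big-endian: lowest address holds the most-significant byte.
The bytes are already most-significant first: 0x30C5A693.
0x30C5A693 = 818259603.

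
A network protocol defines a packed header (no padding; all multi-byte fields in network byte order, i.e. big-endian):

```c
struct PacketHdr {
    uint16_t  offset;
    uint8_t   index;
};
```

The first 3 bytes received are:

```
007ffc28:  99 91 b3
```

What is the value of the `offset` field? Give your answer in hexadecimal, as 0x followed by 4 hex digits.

0x9991

`offset` is the first field, at byte offset 0, occupying 2 bytes.
Bytes at offsets 0..1: 99 91.
Big-endian stores the most-significant byte at the lowest address.
The bytes are already most-significant first: 0x9991.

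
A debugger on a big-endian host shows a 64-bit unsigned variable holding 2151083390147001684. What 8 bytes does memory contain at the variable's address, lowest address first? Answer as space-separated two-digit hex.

2151083390147001684 in hexadecimal, padded to 64 bits, is 0x1DDA2EF247F47D54.
Split into bytes (most-significant first): 1D DA 2E F2 47 F4 7D 54.
Big-endian stores the most-significant byte at the lowest address.
So the memory order matches the most-significant-first order: 1D DA 2E F2 47 F4 7D 54.

1D DA 2E F2 47 F4 7D 54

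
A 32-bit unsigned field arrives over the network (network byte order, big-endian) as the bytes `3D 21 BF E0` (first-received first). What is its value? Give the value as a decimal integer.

Big-endian: lowest address holds the most-significant byte.
The bytes are already most-significant first: 0x3D21BFE0.
0x3D21BFE0 = 1025621984.

1025621984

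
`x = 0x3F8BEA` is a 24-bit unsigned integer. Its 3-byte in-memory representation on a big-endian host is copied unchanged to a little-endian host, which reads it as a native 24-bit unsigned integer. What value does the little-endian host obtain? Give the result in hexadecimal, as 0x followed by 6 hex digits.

Stored big-endian, the bytes at ascending addresses are 3F 8B EA.
Read back as little-endian, the first byte is least significant, giving 0xEA8B3F.

0xEA8B3F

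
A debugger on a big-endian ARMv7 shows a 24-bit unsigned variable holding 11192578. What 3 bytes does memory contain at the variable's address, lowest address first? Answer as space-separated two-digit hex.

AA C9 02

11192578 in hexadecimal, padded to 24 bits, is 0xAAC902.
Split into bytes (most-significant first): AA C9 02.
In big-endian order the high byte comes first in memory.
So the memory order matches the most-significant-first order: AA C9 02.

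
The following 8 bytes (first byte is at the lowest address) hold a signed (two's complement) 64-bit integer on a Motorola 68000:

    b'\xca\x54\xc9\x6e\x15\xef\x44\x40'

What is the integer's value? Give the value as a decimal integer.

-3867244705352825792

In big-endian order the high byte comes first in memory.
The bytes are already most-significant first: 0xCA54C96E15EF4440.
Top bit is set, so as a signed 64-bit value this is 0xCA54C96E15EF4440 − 2^64 = -3867244705352825792.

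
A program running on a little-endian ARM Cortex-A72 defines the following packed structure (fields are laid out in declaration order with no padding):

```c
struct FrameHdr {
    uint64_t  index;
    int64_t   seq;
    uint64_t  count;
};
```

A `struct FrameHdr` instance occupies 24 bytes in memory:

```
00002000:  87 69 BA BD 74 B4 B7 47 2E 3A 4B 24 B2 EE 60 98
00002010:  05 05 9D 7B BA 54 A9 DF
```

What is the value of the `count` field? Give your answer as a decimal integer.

`count` follows `index` (8 B), `seq` (8 B), so it starts at offset 8 + 8 = 16 and occupies 8 bytes.
Bytes at offsets 16..23: 05 05 9D 7B BA 54 A9 DF.
Little-endian stores the least-significant byte at the lowest address.
Reassemble most-significant byte first: DF A9 54 BA 7B 9D 05 05 → 0xDFA954BA7B9D0505.
0xDFA954BA7B9D0505 = 16116505901436568837.

16116505901436568837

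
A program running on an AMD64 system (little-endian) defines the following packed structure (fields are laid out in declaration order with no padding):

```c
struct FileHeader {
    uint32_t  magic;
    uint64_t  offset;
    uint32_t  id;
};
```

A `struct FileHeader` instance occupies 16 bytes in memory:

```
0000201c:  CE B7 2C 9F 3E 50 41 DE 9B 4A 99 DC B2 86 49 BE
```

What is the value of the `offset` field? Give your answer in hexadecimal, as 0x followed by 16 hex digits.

0xDC994A9BDE41503E

`offset` follows `magic` (4 bytes), so it starts at byte offset 4 and occupies 8 bytes.
Bytes at offsets 4..11: 3E 50 41 DE 9B 4A 99 DC.
Little-endian stores the least-significant byte at the lowest address.
Reassemble most-significant byte first: DC 99 4A 9B DE 41 50 3E → 0xDC994A9BDE41503E.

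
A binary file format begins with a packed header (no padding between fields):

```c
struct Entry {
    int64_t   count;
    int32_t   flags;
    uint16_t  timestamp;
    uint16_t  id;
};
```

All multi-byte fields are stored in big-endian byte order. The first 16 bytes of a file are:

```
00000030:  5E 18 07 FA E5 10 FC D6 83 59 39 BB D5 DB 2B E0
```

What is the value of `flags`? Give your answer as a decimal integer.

-2091304517

`flags` follows `count` (8 bytes), so it starts at byte offset 8 and occupies 4 bytes.
Bytes at offsets 8..11: 83 59 39 BB.
In big-endian order the high byte comes first in memory.
The bytes are already most-significant first: 0x835939BB.
Top bit is set, so as a signed 32-bit value this is 0x835939BB − 2^32 = -2091304517.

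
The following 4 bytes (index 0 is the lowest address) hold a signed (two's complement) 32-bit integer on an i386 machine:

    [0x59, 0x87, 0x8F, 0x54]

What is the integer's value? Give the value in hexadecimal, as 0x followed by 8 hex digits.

0x548F8759

Little-endian stores the least-significant byte at the lowest address.
Reassemble most-significant byte first: 54 8F 87 59 → 0x548F8759.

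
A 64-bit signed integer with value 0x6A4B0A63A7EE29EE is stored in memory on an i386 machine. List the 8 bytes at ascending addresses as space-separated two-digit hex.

EE 29 EE A7 63 0A 4B 6A

Split into bytes (most-significant first): 6A 4B 0A 63 A7 EE 29 EE.
In little-endian order the low byte comes first in memory.
So at ascending addresses the bytes are EE 29 EE A7 63 0A 4B 6A.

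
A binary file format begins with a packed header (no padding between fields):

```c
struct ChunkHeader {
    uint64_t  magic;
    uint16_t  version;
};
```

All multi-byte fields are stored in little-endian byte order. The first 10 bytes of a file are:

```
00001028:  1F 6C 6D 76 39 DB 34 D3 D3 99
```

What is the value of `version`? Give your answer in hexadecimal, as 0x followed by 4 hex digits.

0x99D3

`version` follows `magic` (8 bytes), so it starts at byte offset 8 and occupies 2 bytes.
Bytes at offsets 8..9: D3 99.
In little-endian order the low byte comes first in memory.
Reassemble most-significant byte first: 99 D3 → 0x99D3.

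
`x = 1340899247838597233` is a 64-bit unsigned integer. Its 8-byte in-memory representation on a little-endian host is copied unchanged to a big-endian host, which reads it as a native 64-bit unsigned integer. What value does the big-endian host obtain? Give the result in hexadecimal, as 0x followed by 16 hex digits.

1340899247838597233 in 64-bit hexadecimal is 0x129BD4C2F3021071.
Stored little-endian, the bytes at ascending addresses are 71 10 02 F3 C2 D4 9B 12.
Read back as big-endian, the last byte is least significant, giving 0x711002F3C2D49B12.

0x711002F3C2D49B12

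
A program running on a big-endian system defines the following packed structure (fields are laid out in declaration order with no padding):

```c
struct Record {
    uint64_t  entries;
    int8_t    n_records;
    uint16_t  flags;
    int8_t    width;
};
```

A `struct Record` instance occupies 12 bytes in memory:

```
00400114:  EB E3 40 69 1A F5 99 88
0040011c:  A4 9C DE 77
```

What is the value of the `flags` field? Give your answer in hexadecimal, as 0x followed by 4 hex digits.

`flags` follows `entries` (8 B), `n_records` (1 B), so it starts at offset 8 + 1 = 9 and occupies 2 bytes.
Bytes at offsets 9..10: 9C DE.
Big-endian: lowest address holds the most-significant byte.
The bytes are already most-significant first: 0x9CDE.

0x9CDE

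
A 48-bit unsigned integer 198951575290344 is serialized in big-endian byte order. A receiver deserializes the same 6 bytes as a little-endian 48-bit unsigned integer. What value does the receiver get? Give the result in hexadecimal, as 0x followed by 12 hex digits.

0xE801F905F2B4

198951575290344 in 48-bit hexadecimal is 0xB4F205F901E8.
Stored big-endian, the bytes at ascending addresses are B4 F2 05 F9 01 E8.
Read back as little-endian, the first byte is least significant, giving 0xE801F905F2B4.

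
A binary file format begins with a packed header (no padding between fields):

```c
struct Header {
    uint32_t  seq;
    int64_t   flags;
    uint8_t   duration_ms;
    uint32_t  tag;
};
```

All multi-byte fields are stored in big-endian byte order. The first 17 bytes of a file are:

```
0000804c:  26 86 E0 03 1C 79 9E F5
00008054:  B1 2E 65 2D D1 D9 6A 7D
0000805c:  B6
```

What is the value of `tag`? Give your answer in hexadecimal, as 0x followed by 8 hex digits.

`tag` follows `seq` (4 B), `flags` (8 B), `duration_ms` (1 B), so it starts at offset 4 + 8 + 1 = 13 and occupies 4 bytes.
Bytes at offsets 13..16: D9 6A 7D B6.
Big-endian: lowest address holds the most-significant byte.
The bytes are already most-significant first: 0xD96A7DB6.

0xD96A7DB6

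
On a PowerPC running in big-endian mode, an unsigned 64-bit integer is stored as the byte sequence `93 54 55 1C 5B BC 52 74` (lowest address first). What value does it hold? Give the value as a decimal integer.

Big-endian stores the most-significant byte at the lowest address.
The bytes are already most-significant first: 0x9354551C5BBC5274.
0x9354551C5BBC5274 = 10616203801905615476.

10616203801905615476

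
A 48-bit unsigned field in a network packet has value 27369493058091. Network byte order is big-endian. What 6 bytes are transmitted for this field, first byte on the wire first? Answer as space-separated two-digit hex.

27369493058091 in hexadecimal, padded to 48 bits, is 0x18E474E9522B.
Split into bytes (most-significant first): 18 E4 74 E9 52 2B.
Big-endian: lowest address holds the most-significant byte.
So the memory order matches the most-significant-first order: 18 E4 74 E9 52 2B.

18 E4 74 E9 52 2B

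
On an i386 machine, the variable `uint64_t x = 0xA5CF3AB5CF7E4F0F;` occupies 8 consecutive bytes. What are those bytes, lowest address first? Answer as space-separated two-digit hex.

0F 4F 7E CF B5 3A CF A5

Split into bytes (most-significant first): A5 CF 3A B5 CF 7E 4F 0F.
Little-endian stores the least-significant byte at the lowest address.
So at ascending addresses the bytes are 0F 4F 7E CF B5 3A CF A5.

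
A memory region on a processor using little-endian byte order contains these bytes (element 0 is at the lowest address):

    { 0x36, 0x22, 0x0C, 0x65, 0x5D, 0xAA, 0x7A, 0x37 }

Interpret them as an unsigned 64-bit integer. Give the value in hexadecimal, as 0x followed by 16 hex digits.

In little-endian order the low byte comes first in memory.
Reassemble most-significant byte first: 37 7A AA 5D 65 0C 22 36 → 0x377AAA5D650C2236.

0x377AAA5D650C2236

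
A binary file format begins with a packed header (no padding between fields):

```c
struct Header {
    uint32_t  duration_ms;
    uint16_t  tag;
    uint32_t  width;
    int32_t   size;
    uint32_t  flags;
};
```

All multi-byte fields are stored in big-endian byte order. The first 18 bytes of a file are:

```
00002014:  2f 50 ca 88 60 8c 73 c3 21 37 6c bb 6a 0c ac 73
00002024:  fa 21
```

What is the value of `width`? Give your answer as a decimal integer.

`width` follows `duration_ms` (4 B), `tag` (2 B), so it starts at offset 4 + 2 = 6 and occupies 4 bytes.
Bytes at offsets 6..9: 73 C3 21 37.
Big-endian stores the most-significant byte at the lowest address.
The bytes are already most-significant first: 0x73C32137.
0x73C32137 = 1942167863.

1942167863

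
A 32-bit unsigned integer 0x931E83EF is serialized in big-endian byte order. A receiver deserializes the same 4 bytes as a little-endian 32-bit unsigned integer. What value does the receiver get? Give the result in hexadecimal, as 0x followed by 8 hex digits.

Stored big-endian, the bytes at ascending addresses are 93 1E 83 EF.
Read back as little-endian, the first byte is least significant, giving 0xEF831E93.

0xEF831E93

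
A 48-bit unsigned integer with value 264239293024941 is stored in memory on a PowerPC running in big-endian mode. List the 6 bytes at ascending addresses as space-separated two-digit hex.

F0 53 01 32 4A AD

264239293024941 in hexadecimal, padded to 48 bits, is 0xF05301324AAD.
Split into bytes (most-significant first): F0 53 01 32 4A AD.
Big-endian stores the most-significant byte at the lowest address.
So the memory order matches the most-significant-first order: F0 53 01 32 4A AD.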